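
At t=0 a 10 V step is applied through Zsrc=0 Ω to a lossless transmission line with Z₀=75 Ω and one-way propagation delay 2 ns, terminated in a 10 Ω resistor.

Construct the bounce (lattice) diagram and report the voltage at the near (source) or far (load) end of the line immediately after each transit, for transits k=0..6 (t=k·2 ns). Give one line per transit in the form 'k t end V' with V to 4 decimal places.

0 0 source 10.0000
1 2 load 2.3529
2 4 source 10.0000
3 6 load 4.1522
4 8 source 10.0000
5 10 load 5.5282
6 12 source 10.0000

Γ_L=-0.764706, Γ_S=-1.000000; launch V₁=10·75/75=10.000000
k=0 src: V=10.0000
k=1 load: inc=10.000000, refl=10.000000·-0.764706=-7.6471; V=0.000000+10.000000+-7.647059=2.3529
k=2 src: inc=-7.647059, refl=-7.647059·-1.000000=7.6471; V=10.000000+-7.647059+7.647059=10.0000
k=3 load: inc=7.647059, refl=7.647059·-0.764706=-5.8478; V=2.352941+7.647059+-5.847751=4.1522
k=4 src: inc=-5.847751, refl=-5.847751·-1.000000=5.8478; V=10.000000+-5.847751+5.847751=10.0000
k=5 load: inc=5.847751, refl=5.847751·-0.764706=-4.4718; V=4.152249+5.847751+-4.471809=5.5282
k=6 src: inc=-4.471809, refl=-4.471809·-1.000000=4.4718; V=10.000000+-4.471809+4.471809=10.0000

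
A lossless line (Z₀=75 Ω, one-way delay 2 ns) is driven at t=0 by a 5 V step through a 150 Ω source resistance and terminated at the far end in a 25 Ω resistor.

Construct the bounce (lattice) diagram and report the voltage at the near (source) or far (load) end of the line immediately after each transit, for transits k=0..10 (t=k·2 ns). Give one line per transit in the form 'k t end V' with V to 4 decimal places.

0 0 source 1.6667
1 2 load 0.8333
2 4 source 0.5556
3 6 load 0.6944
4 8 source 0.7407
5 10 load 0.7176
6 12 source 0.7099
7 14 load 0.7137
8 16 source 0.7150
9 18 load 0.7144
10 20 source 0.7142

Γ_L=-0.500000, Γ_S=0.333333; launch V₁=5·75/225=1.666667
k=0 src: V=1.6667
k=1 load: inc=1.666667, refl=1.666667·-0.500000=-0.8333; V=0.000000+1.666667+-0.833333=0.8333
k=2 src: inc=-0.833333, refl=-0.833333·0.333333=-0.2778; V=1.666667+-0.833333+-0.277778=0.5556
k=3 load: inc=-0.277778, refl=-0.277778·-0.500000=0.1389; V=0.833333+-0.277778+0.138889=0.6944
k=4 src: inc=0.138889, refl=0.138889·0.333333=0.0463; V=0.555556+0.138889+0.046296=0.7407
k=5 load: inc=0.046296, refl=0.046296·-0.500000=-0.0231; V=0.694444+0.046296+-0.023148=0.7176
k=6 src: inc=-0.023148, refl=-0.023148·0.333333=-0.0077; V=0.740741+-0.023148+-0.007716=0.7099
k=7 load: inc=-0.007716, refl=-0.007716·-0.500000=0.0039; V=0.717593+-0.007716+0.003858=0.7137
k=8 src: inc=0.003858, refl=0.003858·0.333333=0.0013; V=0.709877+0.003858+0.001286=0.7150
k=9 load: inc=0.001286, refl=0.001286·-0.500000=-0.0006; V=0.713735+0.001286+-0.000643=0.7144
k=10 src: inc=-0.000643, refl=-0.000643·0.333333=-0.0002; V=0.715021+-0.000643+-0.000214=0.7142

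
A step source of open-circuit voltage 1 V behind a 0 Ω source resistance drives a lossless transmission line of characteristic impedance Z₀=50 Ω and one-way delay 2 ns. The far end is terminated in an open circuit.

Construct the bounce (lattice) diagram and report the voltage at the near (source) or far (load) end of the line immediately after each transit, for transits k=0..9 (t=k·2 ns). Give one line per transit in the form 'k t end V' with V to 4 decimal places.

0 0 source 1.0000
1 2 load 2.0000
2 4 source 1.0000
3 6 load 0.0000
4 8 source 1.0000
5 10 load 2.0000
6 12 source 1.0000
7 14 load 0.0000
8 16 source 1.0000
9 18 load 2.0000

Γ_L=1.000000, Γ_S=-1.000000; launch V₁=1·50/50=1.000000
k=0 src: V=1.0000
k=1 load: inc=1.000000, refl=1.000000·1.000000=1.0000; V=0.000000+1.000000+1.000000=2.0000
k=2 src: inc=1.000000, refl=1.000000·-1.000000=-1.0000; V=1.000000+1.000000+-1.000000=1.0000
k=3 load: inc=-1.000000, refl=-1.000000·1.000000=-1.0000; V=2.000000+-1.000000+-1.000000=0.0000
k=4 src: inc=-1.000000, refl=-1.000000·-1.000000=1.0000; V=1.000000+-1.000000+1.000000=1.0000
k=5 load: inc=1.000000, refl=1.000000·1.000000=1.0000; V=0.000000+1.000000+1.000000=2.0000
k=6 src: inc=1.000000, refl=1.000000·-1.000000=-1.0000; V=1.000000+1.000000+-1.000000=1.0000
k=7 load: inc=-1.000000, refl=-1.000000·1.000000=-1.0000; V=2.000000+-1.000000+-1.000000=0.0000
k=8 src: inc=-1.000000, refl=-1.000000·-1.000000=1.0000; V=1.000000+-1.000000+1.000000=1.0000
k=9 load: inc=1.000000, refl=1.000000·1.000000=1.0000; V=0.000000+1.000000+1.000000=2.0000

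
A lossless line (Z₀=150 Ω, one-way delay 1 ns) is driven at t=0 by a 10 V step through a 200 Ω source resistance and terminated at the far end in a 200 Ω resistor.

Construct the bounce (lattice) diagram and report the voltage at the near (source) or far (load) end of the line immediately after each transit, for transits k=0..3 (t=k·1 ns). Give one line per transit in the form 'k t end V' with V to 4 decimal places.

Γ_L=0.142857, Γ_S=0.142857; launch V₁=10·150/350=4.285714
k=0 src: V=4.2857
k=1 load: inc=4.285714, refl=4.285714·0.142857=0.6122; V=0.000000+4.285714+0.612245=4.8980
k=2 src: inc=0.612245, refl=0.612245·0.142857=0.0875; V=4.285714+0.612245+0.087464=4.9854
k=3 load: inc=0.087464, refl=0.087464·0.142857=0.0125; V=4.897959+0.087464+0.012495=4.9979

0 0 source 4.2857
1 1 load 4.8980
2 2 source 4.9854
3 3 load 4.9979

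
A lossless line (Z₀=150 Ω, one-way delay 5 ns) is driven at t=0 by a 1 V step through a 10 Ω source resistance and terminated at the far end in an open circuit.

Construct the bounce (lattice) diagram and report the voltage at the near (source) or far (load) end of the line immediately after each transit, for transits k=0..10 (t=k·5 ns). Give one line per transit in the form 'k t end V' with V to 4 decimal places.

0 0 source 0.9375
1 5 load 1.8750
2 10 source 1.0547
3 15 load 0.2344
4 20 source 0.9521
5 25 load 1.6699
6 30 source 1.0419
7 35 load 0.4138
8 40 source 0.9634
9 45 load 1.5129
10 50 source 1.0321

Γ_L=1.000000, Γ_S=-0.875000; launch V₁=1·150/160=0.937500
k=0 src: V=0.9375
k=1 load: inc=0.937500, refl=0.937500·1.000000=0.9375; V=0.000000+0.937500+0.937500=1.8750
k=2 src: inc=0.937500, refl=0.937500·-0.875000=-0.8203; V=0.937500+0.937500+-0.820312=1.0547
k=3 load: inc=-0.820312, refl=-0.820312·1.000000=-0.8203; V=1.875000+-0.820312+-0.820312=0.2344
k=4 src: inc=-0.820312, refl=-0.820312·-0.875000=0.7178; V=1.054688+-0.820312+0.717773=0.9521
k=5 load: inc=0.717773, refl=0.717773·1.000000=0.7178; V=0.234375+0.717773+0.717773=1.6699
k=6 src: inc=0.717773, refl=0.717773·-0.875000=-0.6281; V=0.952148+0.717773+-0.628052=1.0419
k=7 load: inc=-0.628052, refl=-0.628052·1.000000=-0.6281; V=1.669922+-0.628052+-0.628052=0.4138
k=8 src: inc=-0.628052, refl=-0.628052·-0.875000=0.5495; V=1.041870+-0.628052+0.549545=0.9634
k=9 load: inc=0.549545, refl=0.549545·1.000000=0.5495; V=0.413818+0.549545+0.549545=1.5129
k=10 src: inc=0.549545, refl=0.549545·-0.875000=-0.4809; V=0.963364+0.549545+-0.480852=1.0321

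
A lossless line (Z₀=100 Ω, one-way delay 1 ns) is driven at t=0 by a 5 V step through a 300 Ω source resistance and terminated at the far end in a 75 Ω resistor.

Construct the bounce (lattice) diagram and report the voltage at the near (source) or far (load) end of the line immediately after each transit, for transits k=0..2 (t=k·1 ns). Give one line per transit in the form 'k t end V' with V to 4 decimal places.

0 0 source 1.2500
1 1 load 1.0714
2 2 source 0.9821

Γ_L=-0.142857, Γ_S=0.500000; launch V₁=5·100/400=1.250000
k=0 src: V=1.2500
k=1 load: inc=1.250000, refl=1.250000·-0.142857=-0.1786; V=0.000000+1.250000+-0.178571=1.0714
k=2 src: inc=-0.178571, refl=-0.178571·0.500000=-0.0893; V=1.250000+-0.178571+-0.089286=0.9821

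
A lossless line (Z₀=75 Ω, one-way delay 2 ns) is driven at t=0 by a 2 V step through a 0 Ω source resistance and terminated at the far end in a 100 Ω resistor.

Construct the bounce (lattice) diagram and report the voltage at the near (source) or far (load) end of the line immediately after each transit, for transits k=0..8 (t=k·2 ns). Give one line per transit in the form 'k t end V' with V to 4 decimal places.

Γ_L=0.142857, Γ_S=-1.000000; launch V₁=2·75/75=2.000000
k=0 src: V=2.0000
k=1 load: inc=2.000000, refl=2.000000·0.142857=0.2857; V=0.000000+2.000000+0.285714=2.2857
k=2 src: inc=0.285714, refl=0.285714·-1.000000=-0.2857; V=2.000000+0.285714+-0.285714=2.0000
k=3 load: inc=-0.285714, refl=-0.285714·0.142857=-0.0408; V=2.285714+-0.285714+-0.040816=1.9592
k=4 src: inc=-0.040816, refl=-0.040816·-1.000000=0.0408; V=2.000000+-0.040816+0.040816=2.0000
k=5 load: inc=0.040816, refl=0.040816·0.142857=0.0058; V=1.959184+0.040816+0.005831=2.0058
k=6 src: inc=0.005831, refl=0.005831·-1.000000=-0.0058; V=2.000000+0.005831+-0.005831=2.0000
k=7 load: inc=-0.005831, refl=-0.005831·0.142857=-0.0008; V=2.005831+-0.005831+-0.000833=1.9992
k=8 src: inc=-0.000833, refl=-0.000833·-1.000000=0.0008; V=2.000000+-0.000833+0.000833=2.0000

0 0 source 2.0000
1 2 load 2.2857
2 4 source 2.0000
3 6 load 1.9592
4 8 source 2.0000
5 10 load 2.0058
6 12 source 2.0000
7 14 load 1.9992
8 16 source 2.0000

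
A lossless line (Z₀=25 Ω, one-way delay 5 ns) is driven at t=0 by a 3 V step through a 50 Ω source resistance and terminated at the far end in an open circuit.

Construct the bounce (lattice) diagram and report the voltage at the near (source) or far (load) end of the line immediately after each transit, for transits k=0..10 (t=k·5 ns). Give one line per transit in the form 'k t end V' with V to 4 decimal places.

Γ_L=1.000000, Γ_S=0.333333; launch V₁=3·25/75=1.000000
k=0 src: V=1.0000
k=1 load: inc=1.000000, refl=1.000000·1.000000=1.0000; V=0.000000+1.000000+1.000000=2.0000
k=2 src: inc=1.000000, refl=1.000000·0.333333=0.3333; V=1.000000+1.000000+0.333333=2.3333
k=3 load: inc=0.333333, refl=0.333333·1.000000=0.3333; V=2.000000+0.333333+0.333333=2.6667
k=4 src: inc=0.333333, refl=0.333333·0.333333=0.1111; V=2.333333+0.333333+0.111111=2.7778
k=5 load: inc=0.111111, refl=0.111111·1.000000=0.1111; V=2.666667+0.111111+0.111111=2.8889
k=6 src: inc=0.111111, refl=0.111111·0.333333=0.0370; V=2.777778+0.111111+0.037037=2.9259
k=7 load: inc=0.037037, refl=0.037037·1.000000=0.0370; V=2.888889+0.037037+0.037037=2.9630
k=8 src: inc=0.037037, refl=0.037037·0.333333=0.0123; V=2.925926+0.037037+0.012346=2.9753
k=9 load: inc=0.012346, refl=0.012346·1.000000=0.0123; V=2.962963+0.012346+0.012346=2.9877
k=10 src: inc=0.012346, refl=0.012346·0.333333=0.0041; V=2.975309+0.012346+0.004115=2.9918

0 0 source 1.0000
1 5 load 2.0000
2 10 source 2.3333
3 15 load 2.6667
4 20 source 2.7778
5 25 load 2.8889
6 30 source 2.9259
7 35 load 2.9630
8 40 source 2.9753
9 45 load 2.9877
10 50 source 2.9918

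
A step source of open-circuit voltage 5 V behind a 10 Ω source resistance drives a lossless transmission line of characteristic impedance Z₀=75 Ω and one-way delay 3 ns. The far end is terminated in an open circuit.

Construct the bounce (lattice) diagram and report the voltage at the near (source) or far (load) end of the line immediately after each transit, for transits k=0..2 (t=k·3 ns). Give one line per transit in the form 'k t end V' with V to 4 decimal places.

Γ_L=1.000000, Γ_S=-0.764706; launch V₁=5·75/85=4.411765
k=0 src: V=4.4118
k=1 load: inc=4.411765, refl=4.411765·1.000000=4.4118; V=0.000000+4.411765+4.411765=8.8235
k=2 src: inc=4.411765, refl=4.411765·-0.764706=-3.3737; V=4.411765+4.411765+-3.373702=5.4498

0 0 source 4.4118
1 3 load 8.8235
2 6 source 5.4498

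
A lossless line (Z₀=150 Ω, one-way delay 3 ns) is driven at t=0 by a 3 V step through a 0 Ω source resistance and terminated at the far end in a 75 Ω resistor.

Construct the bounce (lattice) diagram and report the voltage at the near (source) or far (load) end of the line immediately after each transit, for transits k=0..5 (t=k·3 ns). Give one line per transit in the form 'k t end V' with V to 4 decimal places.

Γ_L=-0.333333, Γ_S=-1.000000; launch V₁=3·150/150=3.000000
k=0 src: V=3.0000
k=1 load: inc=3.000000, refl=3.000000·-0.333333=-1.0000; V=0.000000+3.000000+-1.000000=2.0000
k=2 src: inc=-1.000000, refl=-1.000000·-1.000000=1.0000; V=3.000000+-1.000000+1.000000=3.0000
k=3 load: inc=1.000000, refl=1.000000·-0.333333=-0.3333; V=2.000000+1.000000+-0.333333=2.6667
k=4 src: inc=-0.333333, refl=-0.333333·-1.000000=0.3333; V=3.000000+-0.333333+0.333333=3.0000
k=5 load: inc=0.333333, refl=0.333333·-0.333333=-0.1111; V=2.666667+0.333333+-0.111111=2.8889

0 0 source 3.0000
1 3 load 2.0000
2 6 source 3.0000
3 9 load 2.6667
4 12 source 3.0000
5 15 load 2.8889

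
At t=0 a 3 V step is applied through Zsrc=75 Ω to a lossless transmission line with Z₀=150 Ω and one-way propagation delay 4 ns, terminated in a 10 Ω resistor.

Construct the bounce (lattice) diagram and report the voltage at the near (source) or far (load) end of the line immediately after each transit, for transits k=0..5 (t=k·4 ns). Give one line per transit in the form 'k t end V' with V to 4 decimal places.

Γ_L=-0.875000, Γ_S=-0.333333; launch V₁=3·150/225=2.000000
k=0 src: V=2.0000
k=1 load: inc=2.000000, refl=2.000000·-0.875000=-1.7500; V=0.000000+2.000000+-1.750000=0.2500
k=2 src: inc=-1.750000, refl=-1.750000·-0.333333=0.5833; V=2.000000+-1.750000+0.583333=0.8333
k=3 load: inc=0.583333, refl=0.583333·-0.875000=-0.5104; V=0.250000+0.583333+-0.510417=0.3229
k=4 src: inc=-0.510417, refl=-0.510417·-0.333333=0.1701; V=0.833333+-0.510417+0.170139=0.4931
k=5 load: inc=0.170139, refl=0.170139·-0.875000=-0.1489; V=0.322917+0.170139+-0.148872=0.3442

0 0 source 2.0000
1 4 load 0.2500
2 8 source 0.8333
3 12 load 0.3229
4 16 source 0.4931
5 20 load 0.3442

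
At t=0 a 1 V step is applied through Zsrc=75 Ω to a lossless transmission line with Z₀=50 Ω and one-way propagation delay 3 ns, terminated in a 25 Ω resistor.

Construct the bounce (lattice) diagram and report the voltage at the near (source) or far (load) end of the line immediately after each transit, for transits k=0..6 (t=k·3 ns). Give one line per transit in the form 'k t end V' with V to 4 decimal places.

Γ_L=-0.333333, Γ_S=0.200000; launch V₁=1·50/125=0.400000
k=0 src: V=0.4000
k=1 load: inc=0.400000, refl=0.400000·-0.333333=-0.1333; V=0.000000+0.400000+-0.133333=0.2667
k=2 src: inc=-0.133333, refl=-0.133333·0.200000=-0.0267; V=0.400000+-0.133333+-0.026667=0.2400
k=3 load: inc=-0.026667, refl=-0.026667·-0.333333=0.0089; V=0.266667+-0.026667+0.008889=0.2489
k=4 src: inc=0.008889, refl=0.008889·0.200000=0.0018; V=0.240000+0.008889+0.001778=0.2507
k=5 load: inc=0.001778, refl=0.001778·-0.333333=-0.0006; V=0.248889+0.001778+-0.000593=0.2501
k=6 src: inc=-0.000593, refl=-0.000593·0.200000=-0.0001; V=0.250667+-0.000593+-0.000119=0.2500

0 0 source 0.4000
1 3 load 0.2667
2 6 source 0.2400
3 9 load 0.2489
4 12 source 0.2507
5 15 load 0.2501
6 18 source 0.2500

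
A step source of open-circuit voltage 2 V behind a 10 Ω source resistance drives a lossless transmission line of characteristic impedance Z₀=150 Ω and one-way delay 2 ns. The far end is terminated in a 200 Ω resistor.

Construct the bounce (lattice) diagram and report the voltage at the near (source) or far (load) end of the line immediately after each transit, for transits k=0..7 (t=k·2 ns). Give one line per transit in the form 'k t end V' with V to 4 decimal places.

Γ_L=0.142857, Γ_S=-0.875000; launch V₁=2·150/160=1.875000
k=0 src: V=1.8750
k=1 load: inc=1.875000, refl=1.875000·0.142857=0.2679; V=0.000000+1.875000+0.267857=2.1429
k=2 src: inc=0.267857, refl=0.267857·-0.875000=-0.2344; V=1.875000+0.267857+-0.234375=1.9085
k=3 load: inc=-0.234375, refl=-0.234375·0.142857=-0.0335; V=2.142857+-0.234375+-0.033482=1.8750
k=4 src: inc=-0.033482, refl=-0.033482·-0.875000=0.0293; V=1.908482+-0.033482+0.029297=1.9043
k=5 load: inc=0.029297, refl=0.029297·0.142857=0.0042; V=1.875000+0.029297+0.004185=1.9085
k=6 src: inc=0.004185, refl=0.004185·-0.875000=-0.0037; V=1.904297+0.004185+-0.003662=1.9048
k=7 load: inc=-0.003662, refl=-0.003662·0.142857=-0.0005; V=1.908482+-0.003662+-0.000523=1.9043

0 0 source 1.8750
1 2 load 2.1429
2 4 source 1.9085
3 6 load 1.8750
4 8 source 1.9043
5 10 load 1.9085
6 12 source 1.9048
7 14 load 1.9043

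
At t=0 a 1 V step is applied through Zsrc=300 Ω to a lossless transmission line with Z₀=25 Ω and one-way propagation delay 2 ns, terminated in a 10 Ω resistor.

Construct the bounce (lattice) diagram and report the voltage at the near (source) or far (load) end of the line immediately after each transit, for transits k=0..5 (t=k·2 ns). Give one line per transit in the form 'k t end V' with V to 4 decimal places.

Γ_L=-0.428571, Γ_S=0.846154; launch V₁=1·25/325=0.076923
k=0 src: V=0.0769
k=1 load: inc=0.076923, refl=0.076923·-0.428571=-0.0330; V=0.000000+0.076923+-0.032967=0.0440
k=2 src: inc=-0.032967, refl=-0.032967·0.846154=-0.0279; V=0.076923+-0.032967+-0.027895=0.0161
k=3 load: inc=-0.027895, refl=-0.027895·-0.428571=0.0120; V=0.043956+-0.027895+0.011955=0.0280
k=4 src: inc=0.011955, refl=0.011955·0.846154=0.0101; V=0.016061+0.011955+0.010116=0.0381
k=5 load: inc=0.010116, refl=0.010116·-0.428571=-0.0043; V=0.028016+0.010116+-0.004335=0.0338

0 0 source 0.0769
1 2 load 0.0440
2 4 source 0.0161
3 6 load 0.0280
4 8 source 0.0381
5 10 load 0.0338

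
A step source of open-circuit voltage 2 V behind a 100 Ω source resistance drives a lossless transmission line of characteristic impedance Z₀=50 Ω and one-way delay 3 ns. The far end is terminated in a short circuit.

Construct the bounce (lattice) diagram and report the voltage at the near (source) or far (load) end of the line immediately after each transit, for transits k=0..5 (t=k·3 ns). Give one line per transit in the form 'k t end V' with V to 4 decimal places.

0 0 source 0.6667
1 3 load 0.0000
2 6 source -0.2222
3 9 load 0.0000
4 12 source 0.0741
5 15 load 0.0000

Γ_L=-1.000000, Γ_S=0.333333; launch V₁=2·50/150=0.666667
k=0 src: V=0.6667
k=1 load: inc=0.666667, refl=0.666667·-1.000000=-0.6667; V=0.000000+0.666667+-0.666667=0.0000
k=2 src: inc=-0.666667, refl=-0.666667·0.333333=-0.2222; V=0.666667+-0.666667+-0.222222=-0.2222
k=3 load: inc=-0.222222, refl=-0.222222·-1.000000=0.2222; V=0.000000+-0.222222+0.222222=0.0000
k=4 src: inc=0.222222, refl=0.222222·0.333333=0.0741; V=-0.222222+0.222222+0.074074=0.0741
k=5 load: inc=0.074074, refl=0.074074·-1.000000=-0.0741; V=0.000000+0.074074+-0.074074=0.0000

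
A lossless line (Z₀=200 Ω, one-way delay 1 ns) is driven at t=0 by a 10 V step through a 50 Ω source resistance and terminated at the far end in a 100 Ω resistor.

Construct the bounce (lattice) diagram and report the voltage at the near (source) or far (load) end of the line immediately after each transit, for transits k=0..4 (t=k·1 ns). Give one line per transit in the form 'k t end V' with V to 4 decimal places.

0 0 source 8.0000
1 1 load 5.3333
2 2 source 6.9333
3 3 load 6.4000
4 4 source 6.7200

Γ_L=-0.333333, Γ_S=-0.600000; launch V₁=10·200/250=8.000000
k=0 src: V=8.0000
k=1 load: inc=8.000000, refl=8.000000·-0.333333=-2.6667; V=0.000000+8.000000+-2.666667=5.3333
k=2 src: inc=-2.666667, refl=-2.666667·-0.600000=1.6000; V=8.000000+-2.666667+1.600000=6.9333
k=3 load: inc=1.600000, refl=1.600000·-0.333333=-0.5333; V=5.333333+1.600000+-0.533333=6.4000
k=4 src: inc=-0.533333, refl=-0.533333·-0.600000=0.3200; V=6.933333+-0.533333+0.320000=6.7200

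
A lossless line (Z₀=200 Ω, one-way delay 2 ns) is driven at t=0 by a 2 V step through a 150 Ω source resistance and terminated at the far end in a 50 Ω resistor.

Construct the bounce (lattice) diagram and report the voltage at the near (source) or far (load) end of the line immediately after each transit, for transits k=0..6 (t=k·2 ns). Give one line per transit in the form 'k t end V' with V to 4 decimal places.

0 0 source 1.1429
1 2 load 0.4571
2 4 source 0.5551
3 6 load 0.4963
4 8 source 0.5047
5 10 load 0.4997
6 12 source 0.5004

Γ_L=-0.600000, Γ_S=-0.142857; launch V₁=2·200/350=1.142857
k=0 src: V=1.1429
k=1 load: inc=1.142857, refl=1.142857·-0.600000=-0.6857; V=0.000000+1.142857+-0.685714=0.4571
k=2 src: inc=-0.685714, refl=-0.685714·-0.142857=0.0980; V=1.142857+-0.685714+0.097959=0.5551
k=3 load: inc=0.097959, refl=0.097959·-0.600000=-0.0588; V=0.457143+0.097959+-0.058776=0.4963
k=4 src: inc=-0.058776, refl=-0.058776·-0.142857=0.0084; V=0.555102+-0.058776+0.008397=0.5047
k=5 load: inc=0.008397, refl=0.008397·-0.600000=-0.0050; V=0.496327+0.008397+-0.005038=0.4997
k=6 src: inc=-0.005038, refl=-0.005038·-0.142857=0.0007; V=0.504723+-0.005038+0.000720=0.5004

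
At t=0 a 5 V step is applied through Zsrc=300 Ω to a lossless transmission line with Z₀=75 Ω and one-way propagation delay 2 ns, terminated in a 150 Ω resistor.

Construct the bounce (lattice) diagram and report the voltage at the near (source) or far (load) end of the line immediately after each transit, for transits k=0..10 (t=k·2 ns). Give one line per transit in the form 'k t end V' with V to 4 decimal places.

0 0 source 1.0000
1 2 load 1.3333
2 4 source 1.5333
3 6 load 1.6000
4 8 source 1.6400
5 10 load 1.6533
6 12 source 1.6613
7 14 load 1.6640
8 16 source 1.6656
9 18 load 1.6661
10 20 source 1.6665

Γ_L=0.333333, Γ_S=0.600000; launch V₁=5·75/375=1.000000
k=0 src: V=1.0000
k=1 load: inc=1.000000, refl=1.000000·0.333333=0.3333; V=0.000000+1.000000+0.333333=1.3333
k=2 src: inc=0.333333, refl=0.333333·0.600000=0.2000; V=1.000000+0.333333+0.200000=1.5333
k=3 load: inc=0.200000, refl=0.200000·0.333333=0.0667; V=1.333333+0.200000+0.066667=1.6000
k=4 src: inc=0.066667, refl=0.066667·0.600000=0.0400; V=1.533333+0.066667+0.040000=1.6400
k=5 load: inc=0.040000, refl=0.040000·0.333333=0.0133; V=1.600000+0.040000+0.013333=1.6533
k=6 src: inc=0.013333, refl=0.013333·0.600000=0.0080; V=1.640000+0.013333+0.008000=1.6613
k=7 load: inc=0.008000, refl=0.008000·0.333333=0.0027; V=1.653333+0.008000+0.002667=1.6640
k=8 src: inc=0.002667, refl=0.002667·0.600000=0.0016; V=1.661333+0.002667+0.001600=1.6656
k=9 load: inc=0.001600, refl=0.001600·0.333333=0.0005; V=1.664000+0.001600+0.000533=1.6661
k=10 src: inc=0.000533, refl=0.000533·0.600000=0.0003; V=1.665600+0.000533+0.000320=1.6665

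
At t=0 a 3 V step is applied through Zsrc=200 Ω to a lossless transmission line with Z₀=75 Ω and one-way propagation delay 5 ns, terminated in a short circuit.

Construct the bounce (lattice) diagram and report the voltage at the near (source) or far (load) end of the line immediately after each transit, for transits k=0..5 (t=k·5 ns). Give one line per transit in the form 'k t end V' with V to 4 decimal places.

Γ_L=-1.000000, Γ_S=0.454545; launch V₁=3·75/275=0.818182
k=0 src: V=0.8182
k=1 load: inc=0.818182, refl=0.818182·-1.000000=-0.8182; V=0.000000+0.818182+-0.818182=0.0000
k=2 src: inc=-0.818182, refl=-0.818182·0.454545=-0.3719; V=0.818182+-0.818182+-0.371901=-0.3719
k=3 load: inc=-0.371901, refl=-0.371901·-1.000000=0.3719; V=0.000000+-0.371901+0.371901=0.0000
k=4 src: inc=0.371901, refl=0.371901·0.454545=0.1690; V=-0.371901+0.371901+0.169046=0.1690
k=5 load: inc=0.169046, refl=0.169046·-1.000000=-0.1690; V=0.000000+0.169046+-0.169046=0.0000

0 0 source 0.8182
1 5 load 0.0000
2 10 source -0.3719
3 15 load 0.0000
4 20 source 0.1690
5 25 load 0.0000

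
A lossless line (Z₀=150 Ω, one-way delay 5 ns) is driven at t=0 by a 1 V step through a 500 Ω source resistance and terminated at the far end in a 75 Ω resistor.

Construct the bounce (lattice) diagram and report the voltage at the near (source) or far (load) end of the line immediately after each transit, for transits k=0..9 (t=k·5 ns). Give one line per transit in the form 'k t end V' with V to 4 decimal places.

Γ_L=-0.333333, Γ_S=0.538462; launch V₁=1·150/650=0.230769
k=0 src: V=0.2308
k=1 load: inc=0.230769, refl=0.230769·-0.333333=-0.0769; V=0.000000+0.230769+-0.076923=0.1538
k=2 src: inc=-0.076923, refl=-0.076923·0.538462=-0.0414; V=0.230769+-0.076923+-0.041420=0.1124
k=3 load: inc=-0.041420, refl=-0.041420·-0.333333=0.0138; V=0.153846+-0.041420+0.013807=0.1262
k=4 src: inc=0.013807, refl=0.013807·0.538462=0.0074; V=0.112426+0.013807+0.007434=0.1337
k=5 load: inc=0.007434, refl=0.007434·-0.333333=-0.0025; V=0.126233+0.007434+-0.002478=0.1312
k=6 src: inc=-0.002478, refl=-0.002478·0.538462=-0.0013; V=0.133667+-0.002478+-0.001334=0.1299
k=7 load: inc=-0.001334, refl=-0.001334·-0.333333=0.0004; V=0.131189+-0.001334+0.000445=0.1303
k=8 src: inc=0.000445, refl=0.000445·0.538462=0.0002; V=0.129855+0.000445+0.000240=0.1305
k=9 load: inc=0.000240, refl=0.000240·-0.333333=-0.0001; V=0.130299+0.000240+-0.000080=0.1305

0 0 source 0.2308
1 5 load 0.1538
2 10 source 0.1124
3 15 load 0.1262
4 20 source 0.1337
5 25 load 0.1312
6 30 source 0.1299
7 35 load 0.1303
8 40 source 0.1305
9 45 load 0.1305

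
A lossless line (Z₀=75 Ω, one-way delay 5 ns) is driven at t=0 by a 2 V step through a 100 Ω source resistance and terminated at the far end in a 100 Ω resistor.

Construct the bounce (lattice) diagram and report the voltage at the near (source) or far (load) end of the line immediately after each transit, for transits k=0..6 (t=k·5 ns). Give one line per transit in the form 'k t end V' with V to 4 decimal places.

Γ_L=0.142857, Γ_S=0.142857; launch V₁=2·75/175=0.857143
k=0 src: V=0.8571
k=1 load: inc=0.857143, refl=0.857143·0.142857=0.1224; V=0.000000+0.857143+0.122449=0.9796
k=2 src: inc=0.122449, refl=0.122449·0.142857=0.0175; V=0.857143+0.122449+0.017493=0.9971
k=3 load: inc=0.017493, refl=0.017493·0.142857=0.0025; V=0.979592+0.017493+0.002499=0.9996
k=4 src: inc=0.002499, refl=0.002499·0.142857=0.0004; V=0.997085+0.002499+0.000357=0.9999
k=5 load: inc=0.000357, refl=0.000357·0.142857=0.0001; V=0.999584+0.000357+0.000051=1.0000
k=6 src: inc=0.000051, refl=0.000051·0.142857=0.0000; V=0.999941+0.000051+0.000007=1.0000

0 0 source 0.8571
1 5 load 0.9796
2 10 source 0.9971
3 15 load 0.9996
4 20 source 0.9999
5 25 load 1.0000
6 30 source 1.0000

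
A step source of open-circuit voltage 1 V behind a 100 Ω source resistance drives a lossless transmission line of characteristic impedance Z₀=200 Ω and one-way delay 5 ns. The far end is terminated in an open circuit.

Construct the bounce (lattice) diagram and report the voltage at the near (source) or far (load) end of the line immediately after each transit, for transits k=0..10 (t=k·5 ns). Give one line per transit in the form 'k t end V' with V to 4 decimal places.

Γ_L=1.000000, Γ_S=-0.333333; launch V₁=1·200/300=0.666667
k=0 src: V=0.6667
k=1 load: inc=0.666667, refl=0.666667·1.000000=0.6667; V=0.000000+0.666667+0.666667=1.3333
k=2 src: inc=0.666667, refl=0.666667·-0.333333=-0.2222; V=0.666667+0.666667+-0.222222=1.1111
k=3 load: inc=-0.222222, refl=-0.222222·1.000000=-0.2222; V=1.333333+-0.222222+-0.222222=0.8889
k=4 src: inc=-0.222222, refl=-0.222222·-0.333333=0.0741; V=1.111111+-0.222222+0.074074=0.9630
k=5 load: inc=0.074074, refl=0.074074·1.000000=0.0741; V=0.888889+0.074074+0.074074=1.0370
k=6 src: inc=0.074074, refl=0.074074·-0.333333=-0.0247; V=0.962963+0.074074+-0.024691=1.0123
k=7 load: inc=-0.024691, refl=-0.024691·1.000000=-0.0247; V=1.037037+-0.024691+-0.024691=0.9877
k=8 src: inc=-0.024691, refl=-0.024691·-0.333333=0.0082; V=1.012346+-0.024691+0.008230=0.9959
k=9 load: inc=0.008230, refl=0.008230·1.000000=0.0082; V=0.987654+0.008230+0.008230=1.0041
k=10 src: inc=0.008230, refl=0.008230·-0.333333=-0.0027; V=0.995885+0.008230+-0.002743=1.0014

0 0 source 0.6667
1 5 load 1.3333
2 10 source 1.1111
3 15 load 0.8889
4 20 source 0.9630
5 25 load 1.0370
6 30 source 1.0123
7 35 load 0.9877
8 40 source 0.9959
9 45 load 1.0041
10 50 source 1.0014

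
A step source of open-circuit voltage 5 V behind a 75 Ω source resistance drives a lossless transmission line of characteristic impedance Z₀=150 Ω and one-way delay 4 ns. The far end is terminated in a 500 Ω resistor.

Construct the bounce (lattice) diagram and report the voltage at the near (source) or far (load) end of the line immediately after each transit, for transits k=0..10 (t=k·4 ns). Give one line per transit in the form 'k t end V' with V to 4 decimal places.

0 0 source 3.3333
1 4 load 5.1282
2 8 source 4.5299
3 12 load 4.2078
4 16 source 4.3151
5 20 load 4.3730
6 24 source 4.3537
7 28 load 4.3433
8 32 source 4.3468
9 36 load 4.3486
10 40 source 4.3480

Γ_L=0.538462, Γ_S=-0.333333; launch V₁=5·150/225=3.333333
k=0 src: V=3.3333
k=1 load: inc=3.333333, refl=3.333333·0.538462=1.7949; V=0.000000+3.333333+1.794872=5.1282
k=2 src: inc=1.794872, refl=1.794872·-0.333333=-0.5983; V=3.333333+1.794872+-0.598291=4.5299
k=3 load: inc=-0.598291, refl=-0.598291·0.538462=-0.3222; V=5.128205+-0.598291+-0.322156=4.2078
k=4 src: inc=-0.322156, refl=-0.322156·-0.333333=0.1074; V=4.529915+-0.322156+0.107385=4.3151
k=5 load: inc=0.107385, refl=0.107385·0.538462=0.0578; V=4.207758+0.107385+0.057823=4.3730
k=6 src: inc=0.057823, refl=0.057823·-0.333333=-0.0193; V=4.315144+0.057823+-0.019274=4.3537
k=7 load: inc=-0.019274, refl=-0.019274·0.538462=-0.0104; V=4.372967+-0.019274+-0.010378=4.3433
k=8 src: inc=-0.010378, refl=-0.010378·-0.333333=0.0035; V=4.353692+-0.010378+0.003459=4.3468
k=9 load: inc=0.003459, refl=0.003459·0.538462=0.0019; V=4.343314+0.003459+0.001863=4.3486
k=10 src: inc=0.001863, refl=0.001863·-0.333333=-0.0006; V=4.346773+0.001863+-0.000621=4.3480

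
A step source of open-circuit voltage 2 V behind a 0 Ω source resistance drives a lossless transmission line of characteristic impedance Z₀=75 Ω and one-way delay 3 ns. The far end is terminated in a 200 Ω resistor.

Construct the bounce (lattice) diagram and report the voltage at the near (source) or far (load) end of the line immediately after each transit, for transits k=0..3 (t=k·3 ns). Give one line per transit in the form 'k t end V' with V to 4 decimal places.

Γ_L=0.454545, Γ_S=-1.000000; launch V₁=2·75/75=2.000000
k=0 src: V=2.0000
k=1 load: inc=2.000000, refl=2.000000·0.454545=0.9091; V=0.000000+2.000000+0.909091=2.9091
k=2 src: inc=0.909091, refl=0.909091·-1.000000=-0.9091; V=2.000000+0.909091+-0.909091=2.0000
k=3 load: inc=-0.909091, refl=-0.909091·0.454545=-0.4132; V=2.909091+-0.909091+-0.413223=1.5868

0 0 source 2.0000
1 3 load 2.9091
2 6 source 2.0000
3 9 load 1.5868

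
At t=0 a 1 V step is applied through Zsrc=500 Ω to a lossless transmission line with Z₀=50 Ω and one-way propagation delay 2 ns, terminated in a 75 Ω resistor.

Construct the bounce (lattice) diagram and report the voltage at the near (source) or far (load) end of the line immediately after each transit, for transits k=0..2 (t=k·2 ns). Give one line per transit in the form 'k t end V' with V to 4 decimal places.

Γ_L=0.200000, Γ_S=0.818182; launch V₁=1·50/550=0.090909
k=0 src: V=0.0909
k=1 load: inc=0.090909, refl=0.090909·0.200000=0.0182; V=0.000000+0.090909+0.018182=0.1091
k=2 src: inc=0.018182, refl=0.018182·0.818182=0.0149; V=0.090909+0.018182+0.014876=0.1240

0 0 source 0.0909
1 2 load 0.1091
2 4 source 0.1240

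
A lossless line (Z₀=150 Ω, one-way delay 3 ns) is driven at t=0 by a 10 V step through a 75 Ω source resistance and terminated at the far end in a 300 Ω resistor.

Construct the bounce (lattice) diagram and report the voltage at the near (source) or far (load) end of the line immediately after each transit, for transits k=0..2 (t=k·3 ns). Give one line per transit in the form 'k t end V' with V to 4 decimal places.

0 0 source 6.6667
1 3 load 8.8889
2 6 source 8.1481

Γ_L=0.333333, Γ_S=-0.333333; launch V₁=10·150/225=6.666667
k=0 src: V=6.6667
k=1 load: inc=6.666667, refl=6.666667·0.333333=2.2222; V=0.000000+6.666667+2.222222=8.8889
k=2 src: inc=2.222222, refl=2.222222·-0.333333=-0.7407; V=6.666667+2.222222+-0.740741=8.1481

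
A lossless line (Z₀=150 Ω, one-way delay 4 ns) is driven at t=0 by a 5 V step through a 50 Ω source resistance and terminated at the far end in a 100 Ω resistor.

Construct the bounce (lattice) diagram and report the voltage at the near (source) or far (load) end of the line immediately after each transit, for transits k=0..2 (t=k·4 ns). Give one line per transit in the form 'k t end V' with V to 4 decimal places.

0 0 source 3.7500
1 4 load 3.0000
2 8 source 3.3750

Γ_L=-0.200000, Γ_S=-0.500000; launch V₁=5·150/200=3.750000
k=0 src: V=3.7500
k=1 load: inc=3.750000, refl=3.750000·-0.200000=-0.7500; V=0.000000+3.750000+-0.750000=3.0000
k=2 src: inc=-0.750000, refl=-0.750000·-0.500000=0.3750; V=3.750000+-0.750000+0.375000=3.3750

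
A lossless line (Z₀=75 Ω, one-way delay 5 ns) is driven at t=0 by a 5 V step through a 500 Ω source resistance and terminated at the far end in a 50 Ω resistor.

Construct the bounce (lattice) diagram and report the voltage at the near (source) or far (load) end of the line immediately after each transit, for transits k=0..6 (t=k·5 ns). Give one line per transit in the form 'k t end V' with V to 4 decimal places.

0 0 source 0.6522
1 5 load 0.5217
2 10 source 0.4253
3 15 load 0.4446
4 20 source 0.4589
5 25 load 0.4560
6 30 source 0.4539

Γ_L=-0.200000, Γ_S=0.739130; launch V₁=5·75/575=0.652174
k=0 src: V=0.6522
k=1 load: inc=0.652174, refl=0.652174·-0.200000=-0.1304; V=0.000000+0.652174+-0.130435=0.5217
k=2 src: inc=-0.130435, refl=-0.130435·0.739130=-0.0964; V=0.652174+-0.130435+-0.096408=0.4253
k=3 load: inc=-0.096408, refl=-0.096408·-0.200000=0.0193; V=0.521739+-0.096408+0.019282=0.4446
k=4 src: inc=0.019282, refl=0.019282·0.739130=0.0143; V=0.425331+0.019282+0.014252=0.4589
k=5 load: inc=0.014252, refl=0.014252·-0.200000=-0.0029; V=0.444612+0.014252+-0.002850=0.4560
k=6 src: inc=-0.002850, refl=-0.002850·0.739130=-0.0021; V=0.458864+-0.002850+-0.002107=0.4539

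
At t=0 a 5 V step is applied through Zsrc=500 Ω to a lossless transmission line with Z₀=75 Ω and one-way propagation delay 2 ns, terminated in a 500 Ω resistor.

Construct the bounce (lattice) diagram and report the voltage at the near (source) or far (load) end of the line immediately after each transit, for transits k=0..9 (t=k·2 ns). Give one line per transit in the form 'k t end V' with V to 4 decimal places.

Γ_L=0.739130, Γ_S=0.739130; launch V₁=5·75/575=0.652174
k=0 src: V=0.6522
k=1 load: inc=0.652174, refl=0.652174·0.739130=0.4820; V=0.000000+0.652174+0.482042=1.1342
k=2 src: inc=0.482042, refl=0.482042·0.739130=0.3563; V=0.652174+0.482042+0.356292=1.4905
k=3 load: inc=0.356292, refl=0.356292·0.739130=0.2633; V=1.134216+0.356292+0.263346=1.7539
k=4 src: inc=0.263346, refl=0.263346·0.739130=0.1946; V=1.490507+0.263346+0.194647=1.9485
k=5 load: inc=0.194647, refl=0.194647·0.739130=0.1439; V=1.753853+0.194647+0.143870=2.0924
k=6 src: inc=0.143870, refl=0.143870·0.739130=0.1063; V=1.948500+0.143870+0.106338=2.1987
k=7 load: inc=0.106338, refl=0.106338·0.739130=0.0786; V=2.092370+0.106338+0.078598=2.2773
k=8 src: inc=0.078598, refl=0.078598·0.739130=0.0581; V=2.198708+0.078598+0.058094=2.3354
k=9 load: inc=0.058094, refl=0.058094·0.739130=0.0429; V=2.277306+0.058094+0.042939=2.3783

0 0 source 0.6522
1 2 load 1.1342
2 4 source 1.4905
3 6 load 1.7539
4 8 source 1.9485
5 10 load 2.0924
6 12 source 2.1987
7 14 load 2.2773
8 16 source 2.3354
9 18 load 2.3783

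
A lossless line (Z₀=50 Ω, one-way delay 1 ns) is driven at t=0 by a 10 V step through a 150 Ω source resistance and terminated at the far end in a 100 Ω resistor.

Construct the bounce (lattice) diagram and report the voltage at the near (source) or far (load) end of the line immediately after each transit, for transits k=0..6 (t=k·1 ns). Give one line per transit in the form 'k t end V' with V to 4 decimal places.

Γ_L=0.333333, Γ_S=0.500000; launch V₁=10·50/200=2.500000
k=0 src: V=2.5000
k=1 load: inc=2.500000, refl=2.500000·0.333333=0.8333; V=0.000000+2.500000+0.833333=3.3333
k=2 src: inc=0.833333, refl=0.833333·0.500000=0.4167; V=2.500000+0.833333+0.416667=3.7500
k=3 load: inc=0.416667, refl=0.416667·0.333333=0.1389; V=3.333333+0.416667+0.138889=3.8889
k=4 src: inc=0.138889, refl=0.138889·0.500000=0.0694; V=3.750000+0.138889+0.069444=3.9583
k=5 load: inc=0.069444, refl=0.069444·0.333333=0.0231; V=3.888889+0.069444+0.023148=3.9815
k=6 src: inc=0.023148, refl=0.023148·0.500000=0.0116; V=3.958333+0.023148+0.011574=3.9931

0 0 source 2.5000
1 1 load 3.3333
2 2 source 3.7500
3 3 load 3.8889
4 4 source 3.9583
5 5 load 3.9815
6 6 source 3.9931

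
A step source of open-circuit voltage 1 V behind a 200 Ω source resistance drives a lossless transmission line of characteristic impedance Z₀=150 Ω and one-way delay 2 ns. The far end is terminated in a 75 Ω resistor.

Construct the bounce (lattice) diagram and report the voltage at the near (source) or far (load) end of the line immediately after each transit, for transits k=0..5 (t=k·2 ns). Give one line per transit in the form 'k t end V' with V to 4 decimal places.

Γ_L=-0.333333, Γ_S=0.142857; launch V₁=1·150/350=0.428571
k=0 src: V=0.4286
k=1 load: inc=0.428571, refl=0.428571·-0.333333=-0.1429; V=0.000000+0.428571+-0.142857=0.2857
k=2 src: inc=-0.142857, refl=-0.142857·0.142857=-0.0204; V=0.428571+-0.142857+-0.020408=0.2653
k=3 load: inc=-0.020408, refl=-0.020408·-0.333333=0.0068; V=0.285714+-0.020408+0.006803=0.2721
k=4 src: inc=0.006803, refl=0.006803·0.142857=0.0010; V=0.265306+0.006803+0.000972=0.2731
k=5 load: inc=0.000972, refl=0.000972·-0.333333=-0.0003; V=0.272109+0.000972+-0.000324=0.2728

0 0 source 0.4286
1 2 load 0.2857
2 4 source 0.2653
3 6 load 0.2721
4 8 source 0.2731
5 10 load 0.2728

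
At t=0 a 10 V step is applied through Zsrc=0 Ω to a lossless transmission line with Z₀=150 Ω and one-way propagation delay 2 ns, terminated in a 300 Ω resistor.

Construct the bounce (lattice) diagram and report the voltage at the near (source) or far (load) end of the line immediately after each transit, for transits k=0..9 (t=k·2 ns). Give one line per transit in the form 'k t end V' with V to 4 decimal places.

0 0 source 10.0000
1 2 load 13.3333
2 4 source 10.0000
3 6 load 8.8889
4 8 source 10.0000
5 10 load 10.3704
6 12 source 10.0000
7 14 load 9.8765
8 16 source 10.0000
9 18 load 10.0412

Γ_L=0.333333, Γ_S=-1.000000; launch V₁=10·150/150=10.000000
k=0 src: V=10.0000
k=1 load: inc=10.000000, refl=10.000000·0.333333=3.3333; V=0.000000+10.000000+3.333333=13.3333
k=2 src: inc=3.333333, refl=3.333333·-1.000000=-3.3333; V=10.000000+3.333333+-3.333333=10.0000
k=3 load: inc=-3.333333, refl=-3.333333·0.333333=-1.1111; V=13.333333+-3.333333+-1.111111=8.8889
k=4 src: inc=-1.111111, refl=-1.111111·-1.000000=1.1111; V=10.000000+-1.111111+1.111111=10.0000
k=5 load: inc=1.111111, refl=1.111111·0.333333=0.3704; V=8.888889+1.111111+0.370370=10.3704
k=6 src: inc=0.370370, refl=0.370370·-1.000000=-0.3704; V=10.000000+0.370370+-0.370370=10.0000
k=7 load: inc=-0.370370, refl=-0.370370·0.333333=-0.1235; V=10.370370+-0.370370+-0.123457=9.8765
k=8 src: inc=-0.123457, refl=-0.123457·-1.000000=0.1235; V=10.000000+-0.123457+0.123457=10.0000
k=9 load: inc=0.123457, refl=0.123457·0.333333=0.0412; V=9.876543+0.123457+0.041152=10.0412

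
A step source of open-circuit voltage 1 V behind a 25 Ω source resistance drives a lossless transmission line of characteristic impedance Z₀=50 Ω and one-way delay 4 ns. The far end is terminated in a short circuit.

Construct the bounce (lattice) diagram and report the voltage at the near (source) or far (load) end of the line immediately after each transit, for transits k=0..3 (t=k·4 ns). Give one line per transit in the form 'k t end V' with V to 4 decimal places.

Γ_L=-1.000000, Γ_S=-0.333333; launch V₁=1·50/75=0.666667
k=0 src: V=0.6667
k=1 load: inc=0.666667, refl=0.666667·-1.000000=-0.6667; V=0.000000+0.666667+-0.666667=0.0000
k=2 src: inc=-0.666667, refl=-0.666667·-0.333333=0.2222; V=0.666667+-0.666667+0.222222=0.2222
k=3 load: inc=0.222222, refl=0.222222·-1.000000=-0.2222; V=0.000000+0.222222+-0.222222=0.0000

0 0 source 0.6667
1 4 load 0.0000
2 8 source 0.2222
3 12 load 0.0000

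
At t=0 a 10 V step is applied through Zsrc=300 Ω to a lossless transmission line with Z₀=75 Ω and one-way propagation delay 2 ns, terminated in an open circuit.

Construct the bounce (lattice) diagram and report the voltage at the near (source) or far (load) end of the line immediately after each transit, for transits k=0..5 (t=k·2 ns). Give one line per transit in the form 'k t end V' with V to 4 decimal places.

0 0 source 2.0000
1 2 load 4.0000
2 4 source 5.2000
3 6 load 6.4000
4 8 source 7.1200
5 10 load 7.8400

Γ_L=1.000000, Γ_S=0.600000; launch V₁=10·75/375=2.000000
k=0 src: V=2.0000
k=1 load: inc=2.000000, refl=2.000000·1.000000=2.0000; V=0.000000+2.000000+2.000000=4.0000
k=2 src: inc=2.000000, refl=2.000000·0.600000=1.2000; V=2.000000+2.000000+1.200000=5.2000
k=3 load: inc=1.200000, refl=1.200000·1.000000=1.2000; V=4.000000+1.200000+1.200000=6.4000
k=4 src: inc=1.200000, refl=1.200000·0.600000=0.7200; V=5.200000+1.200000+0.720000=7.1200
k=5 load: inc=0.720000, refl=0.720000·1.000000=0.7200; V=6.400000+0.720000+0.720000=7.8400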